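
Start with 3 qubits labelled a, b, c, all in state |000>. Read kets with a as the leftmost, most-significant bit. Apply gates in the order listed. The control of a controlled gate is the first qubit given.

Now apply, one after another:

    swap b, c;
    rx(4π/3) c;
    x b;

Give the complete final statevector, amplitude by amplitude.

The resulting statevector has amplitude -1/2 on |010>, -sqrt(3)*I/2 on |011>, and 0 on every other basis state.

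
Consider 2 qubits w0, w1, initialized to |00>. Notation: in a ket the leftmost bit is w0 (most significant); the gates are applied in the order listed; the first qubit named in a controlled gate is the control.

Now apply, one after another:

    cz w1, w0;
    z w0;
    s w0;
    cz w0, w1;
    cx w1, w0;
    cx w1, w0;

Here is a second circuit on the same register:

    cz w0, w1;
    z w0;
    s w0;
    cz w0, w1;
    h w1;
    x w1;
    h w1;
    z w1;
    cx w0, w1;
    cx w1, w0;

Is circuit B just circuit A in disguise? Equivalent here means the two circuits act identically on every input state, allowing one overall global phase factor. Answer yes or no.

No: there is an input state on which the two circuits produce genuinely different outputs (not merely differing by a phase).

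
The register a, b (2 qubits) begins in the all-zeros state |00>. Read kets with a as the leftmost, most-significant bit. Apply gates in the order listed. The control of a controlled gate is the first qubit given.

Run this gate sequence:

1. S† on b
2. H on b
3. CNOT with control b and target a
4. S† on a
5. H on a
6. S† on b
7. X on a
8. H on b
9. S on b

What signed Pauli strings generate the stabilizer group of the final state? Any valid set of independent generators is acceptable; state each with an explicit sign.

One valid set of independent stabilizer generators is +XY, +ZZ (any independent generating set of the same group is equally correct).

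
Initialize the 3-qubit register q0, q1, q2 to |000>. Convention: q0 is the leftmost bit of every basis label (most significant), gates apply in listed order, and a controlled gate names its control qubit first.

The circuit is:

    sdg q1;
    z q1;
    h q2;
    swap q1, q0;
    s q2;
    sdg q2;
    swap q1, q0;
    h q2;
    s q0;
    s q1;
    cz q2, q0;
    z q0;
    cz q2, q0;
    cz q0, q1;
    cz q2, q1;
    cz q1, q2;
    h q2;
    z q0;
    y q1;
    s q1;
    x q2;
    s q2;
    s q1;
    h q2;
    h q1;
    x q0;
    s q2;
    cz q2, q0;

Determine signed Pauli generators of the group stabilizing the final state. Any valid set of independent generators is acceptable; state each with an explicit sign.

The final state is stabilized by the group generated by -IXI, -IIX, -ZII; other independent generating sets are equally valid. Key observation: steps 4-7 multiply out to the identity, so the circuit reduces to the remaining gates.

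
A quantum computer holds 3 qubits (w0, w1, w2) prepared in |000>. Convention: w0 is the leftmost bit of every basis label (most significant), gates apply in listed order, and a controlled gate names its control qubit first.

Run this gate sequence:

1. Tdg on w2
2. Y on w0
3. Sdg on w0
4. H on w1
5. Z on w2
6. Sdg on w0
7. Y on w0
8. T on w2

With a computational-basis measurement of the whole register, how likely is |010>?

A full measurement returns |010> with probability 1/2.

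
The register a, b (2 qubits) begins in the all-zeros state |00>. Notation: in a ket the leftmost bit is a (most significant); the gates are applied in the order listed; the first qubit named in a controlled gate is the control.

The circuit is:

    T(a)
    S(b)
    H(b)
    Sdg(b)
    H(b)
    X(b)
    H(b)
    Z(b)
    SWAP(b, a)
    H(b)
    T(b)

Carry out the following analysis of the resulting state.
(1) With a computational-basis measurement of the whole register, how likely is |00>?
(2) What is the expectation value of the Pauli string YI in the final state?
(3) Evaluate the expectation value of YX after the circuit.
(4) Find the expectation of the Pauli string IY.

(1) The probability of measuring |00> is 1/4. Key observation: gates 5-8 undo each other exactly, leaving only the rest of the circuit to track.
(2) In the final state, YI has expectation -1.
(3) In the final state, YX has expectation -sqrt(2)/2.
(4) The observable IY averages to sqrt(2)/2.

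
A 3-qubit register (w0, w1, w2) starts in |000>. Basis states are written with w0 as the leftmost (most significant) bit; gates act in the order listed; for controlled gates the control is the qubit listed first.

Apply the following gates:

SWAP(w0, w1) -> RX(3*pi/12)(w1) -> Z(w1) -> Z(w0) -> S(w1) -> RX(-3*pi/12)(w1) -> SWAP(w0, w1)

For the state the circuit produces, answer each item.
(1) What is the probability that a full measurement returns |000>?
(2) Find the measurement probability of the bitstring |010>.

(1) The probability of measuring |000> is 3/4.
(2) Outcome |010> occurs with probability 0.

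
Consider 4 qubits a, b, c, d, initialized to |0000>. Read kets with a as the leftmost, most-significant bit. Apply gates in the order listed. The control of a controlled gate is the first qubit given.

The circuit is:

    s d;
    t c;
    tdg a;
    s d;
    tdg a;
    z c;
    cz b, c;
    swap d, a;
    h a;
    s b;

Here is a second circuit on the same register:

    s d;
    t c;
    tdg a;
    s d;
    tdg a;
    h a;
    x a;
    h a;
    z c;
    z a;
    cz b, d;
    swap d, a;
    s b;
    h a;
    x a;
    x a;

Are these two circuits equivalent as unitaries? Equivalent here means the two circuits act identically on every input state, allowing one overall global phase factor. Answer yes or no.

No: there is an input state on which the two circuits produce genuinely different outputs (not merely differing by a phase).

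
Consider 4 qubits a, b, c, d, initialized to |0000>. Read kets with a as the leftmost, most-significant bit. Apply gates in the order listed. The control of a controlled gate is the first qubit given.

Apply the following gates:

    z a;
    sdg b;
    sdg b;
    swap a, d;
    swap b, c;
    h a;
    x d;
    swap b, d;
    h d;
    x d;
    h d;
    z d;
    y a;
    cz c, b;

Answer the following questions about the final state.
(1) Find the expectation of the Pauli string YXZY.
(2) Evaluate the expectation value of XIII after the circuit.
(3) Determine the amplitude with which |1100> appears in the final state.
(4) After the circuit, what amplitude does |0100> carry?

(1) The expectation value of YXZY is 0.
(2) The expectation value of XIII is -1.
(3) The final state's coefficient on |1100> equals sqrt(2)*I/2.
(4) The amplitude on |0100> is -sqrt(2)*I/2.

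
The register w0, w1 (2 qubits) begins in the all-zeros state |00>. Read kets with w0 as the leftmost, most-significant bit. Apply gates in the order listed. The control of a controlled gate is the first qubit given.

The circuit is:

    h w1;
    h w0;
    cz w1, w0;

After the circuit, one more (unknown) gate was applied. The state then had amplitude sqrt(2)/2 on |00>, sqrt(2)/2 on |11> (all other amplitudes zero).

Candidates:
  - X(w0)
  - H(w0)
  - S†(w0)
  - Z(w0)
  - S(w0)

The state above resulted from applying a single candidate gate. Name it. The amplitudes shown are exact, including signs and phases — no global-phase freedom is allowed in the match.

It was H(w0) that produced the state shown.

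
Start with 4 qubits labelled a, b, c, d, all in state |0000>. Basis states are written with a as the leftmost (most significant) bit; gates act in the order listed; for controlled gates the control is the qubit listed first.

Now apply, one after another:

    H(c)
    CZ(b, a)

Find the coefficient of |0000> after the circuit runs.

The final state's coefficient on |0000> equals sqrt(2)/2.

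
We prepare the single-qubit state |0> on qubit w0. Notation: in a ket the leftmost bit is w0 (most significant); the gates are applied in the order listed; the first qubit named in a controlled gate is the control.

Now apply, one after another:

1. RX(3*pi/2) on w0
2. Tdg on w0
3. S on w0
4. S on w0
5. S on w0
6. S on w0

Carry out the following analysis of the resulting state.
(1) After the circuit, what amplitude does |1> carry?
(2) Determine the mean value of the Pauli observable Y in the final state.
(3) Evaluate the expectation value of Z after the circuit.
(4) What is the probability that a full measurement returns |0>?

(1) |1> carries amplitude -sqrt(2)*exp(I*pi/4)/2 in the final state.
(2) The observable Y averages to sqrt(2)/2.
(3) The expectation value of Z is 0.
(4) A full measurement returns |0> with probability 1/2.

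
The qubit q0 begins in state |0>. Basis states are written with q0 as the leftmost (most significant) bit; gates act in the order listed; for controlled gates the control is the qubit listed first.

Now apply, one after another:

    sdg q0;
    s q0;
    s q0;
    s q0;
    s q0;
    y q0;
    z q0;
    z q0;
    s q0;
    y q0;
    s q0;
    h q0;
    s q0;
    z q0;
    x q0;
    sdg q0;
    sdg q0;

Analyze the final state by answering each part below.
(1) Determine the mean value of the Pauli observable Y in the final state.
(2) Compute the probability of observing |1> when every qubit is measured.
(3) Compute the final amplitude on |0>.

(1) The observable Y averages to -1.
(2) Outcome |1> occurs with probability 1/2.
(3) The amplitude on |0> is sqrt(2)/2.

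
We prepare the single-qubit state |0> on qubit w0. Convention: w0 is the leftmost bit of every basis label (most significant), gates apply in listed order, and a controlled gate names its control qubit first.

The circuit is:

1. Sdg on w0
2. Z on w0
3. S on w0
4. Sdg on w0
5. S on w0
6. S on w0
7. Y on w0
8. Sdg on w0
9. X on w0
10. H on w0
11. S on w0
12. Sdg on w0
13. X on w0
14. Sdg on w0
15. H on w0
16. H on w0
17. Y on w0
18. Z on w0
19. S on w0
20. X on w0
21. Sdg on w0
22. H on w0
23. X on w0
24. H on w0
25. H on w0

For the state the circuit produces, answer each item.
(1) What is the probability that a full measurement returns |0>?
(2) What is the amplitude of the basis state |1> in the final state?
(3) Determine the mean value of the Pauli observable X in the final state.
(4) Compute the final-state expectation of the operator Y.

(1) A full measurement returns |0> with probability 1/2.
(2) |1> carries amplitude 1/2 + I/2 in the final state.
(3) The observable X averages to 0.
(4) The expectation value of Y is 1.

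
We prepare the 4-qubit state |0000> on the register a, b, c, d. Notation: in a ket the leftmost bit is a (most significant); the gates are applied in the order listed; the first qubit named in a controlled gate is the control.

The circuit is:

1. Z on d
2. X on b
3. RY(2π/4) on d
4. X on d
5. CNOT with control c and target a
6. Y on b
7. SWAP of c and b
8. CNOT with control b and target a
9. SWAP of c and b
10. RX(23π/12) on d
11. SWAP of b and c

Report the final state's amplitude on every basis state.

The resulting statevector has amplitude -sqrt(2*sqrt(2) + 4)/8 + sqrt(12 - 6*sqrt(2))/8 + I*sqrt(4 - 2*sqrt(2))/8 + I*sqrt(6*sqrt(2) + 12)/8 on |0000>, -sqrt(2*sqrt(2) + 4)/8 + sqrt(12 - 6*sqrt(2))/8 + I*sqrt(4 - 2*sqrt(2))/8 + I*sqrt(6*sqrt(2) + 12)/8 on |0001>, and 0 on every other basis state.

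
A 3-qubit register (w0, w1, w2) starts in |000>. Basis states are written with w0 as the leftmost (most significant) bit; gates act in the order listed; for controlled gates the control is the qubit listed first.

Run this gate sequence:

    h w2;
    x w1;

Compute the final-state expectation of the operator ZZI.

In the final state, ZZI has expectation -1.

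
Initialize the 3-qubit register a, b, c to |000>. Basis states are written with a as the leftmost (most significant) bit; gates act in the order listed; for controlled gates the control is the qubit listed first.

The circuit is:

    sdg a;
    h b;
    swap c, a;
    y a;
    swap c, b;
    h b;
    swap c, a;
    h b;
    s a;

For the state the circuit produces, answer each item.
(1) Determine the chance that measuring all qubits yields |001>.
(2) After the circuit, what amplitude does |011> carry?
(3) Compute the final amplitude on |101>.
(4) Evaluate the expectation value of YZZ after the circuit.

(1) A full measurement returns |001> with probability 1/2.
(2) The final state's coefficient on |011> equals 0.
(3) |101> carries amplitude -sqrt(2)/2 in the final state.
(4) The expectation value of YZZ is -1.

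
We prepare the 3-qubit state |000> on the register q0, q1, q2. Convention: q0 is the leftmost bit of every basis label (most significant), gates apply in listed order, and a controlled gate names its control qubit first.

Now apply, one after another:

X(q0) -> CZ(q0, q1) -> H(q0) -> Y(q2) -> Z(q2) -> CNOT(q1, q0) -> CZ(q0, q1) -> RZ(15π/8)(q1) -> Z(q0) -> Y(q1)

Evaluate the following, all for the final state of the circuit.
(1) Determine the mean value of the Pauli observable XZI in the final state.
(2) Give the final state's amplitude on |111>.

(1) In the final state, XZI has expectation -1.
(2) |111> carries amplitude -sqrt(2)*exp(I*pi/16)/2 in the final state.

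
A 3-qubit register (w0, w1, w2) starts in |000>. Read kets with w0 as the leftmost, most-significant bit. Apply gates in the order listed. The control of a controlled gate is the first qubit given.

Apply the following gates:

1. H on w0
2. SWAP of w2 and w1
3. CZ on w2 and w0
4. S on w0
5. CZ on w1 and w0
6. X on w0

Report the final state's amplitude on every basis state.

The final amplitudes are sqrt(2)*I/2 on |000>, sqrt(2)/2 on |100>, and 0 on every other basis state.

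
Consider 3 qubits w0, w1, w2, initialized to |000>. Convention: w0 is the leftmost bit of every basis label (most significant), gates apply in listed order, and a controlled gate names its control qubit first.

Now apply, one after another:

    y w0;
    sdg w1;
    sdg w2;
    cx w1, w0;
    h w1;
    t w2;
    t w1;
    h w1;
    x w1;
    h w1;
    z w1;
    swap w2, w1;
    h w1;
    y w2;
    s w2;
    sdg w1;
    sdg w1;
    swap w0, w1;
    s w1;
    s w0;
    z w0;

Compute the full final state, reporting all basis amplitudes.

The resulting statevector has amplitude 0 on |000>, 0 on |001>, exp(3*I*pi/4)/2 on |010>, 1/2 on |011>, 0 on |100>, 0 on |101>, -exp(I*pi/4)/2 on |110>, I/2 on |111>.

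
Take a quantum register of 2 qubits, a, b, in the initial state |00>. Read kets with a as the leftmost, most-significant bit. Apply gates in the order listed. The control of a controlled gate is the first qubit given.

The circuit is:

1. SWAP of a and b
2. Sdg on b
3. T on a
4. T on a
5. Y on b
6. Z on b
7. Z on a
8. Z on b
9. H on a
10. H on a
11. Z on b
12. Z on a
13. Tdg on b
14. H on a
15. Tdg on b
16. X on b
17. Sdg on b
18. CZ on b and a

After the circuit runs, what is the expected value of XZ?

The expectation value of XZ is 1. Key observation: gates 7-12 undo each other exactly, leaving only the rest of the circuit to track.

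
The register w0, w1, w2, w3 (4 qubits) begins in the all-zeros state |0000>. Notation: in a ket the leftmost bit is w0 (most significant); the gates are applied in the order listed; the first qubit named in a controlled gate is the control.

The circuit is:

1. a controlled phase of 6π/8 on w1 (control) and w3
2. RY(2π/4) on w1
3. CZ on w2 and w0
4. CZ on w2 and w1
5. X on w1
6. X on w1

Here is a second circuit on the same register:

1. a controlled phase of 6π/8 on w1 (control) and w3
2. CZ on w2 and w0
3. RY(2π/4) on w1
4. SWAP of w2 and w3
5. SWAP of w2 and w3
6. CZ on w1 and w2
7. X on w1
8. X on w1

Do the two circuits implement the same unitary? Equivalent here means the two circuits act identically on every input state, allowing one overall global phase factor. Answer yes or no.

Yes: on every input state the two circuits agree up to one overall phase factor.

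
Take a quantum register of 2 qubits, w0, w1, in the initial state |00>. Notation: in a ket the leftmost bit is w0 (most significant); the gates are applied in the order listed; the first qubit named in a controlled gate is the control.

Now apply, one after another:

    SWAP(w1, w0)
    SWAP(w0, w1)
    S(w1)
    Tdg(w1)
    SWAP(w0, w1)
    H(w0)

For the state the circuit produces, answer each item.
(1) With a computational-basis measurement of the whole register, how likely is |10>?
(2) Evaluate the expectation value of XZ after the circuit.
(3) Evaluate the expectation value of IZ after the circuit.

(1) The probability of measuring |10> is 1/2.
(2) In the final state, XZ has expectation 1.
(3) The expectation value of IZ is 1.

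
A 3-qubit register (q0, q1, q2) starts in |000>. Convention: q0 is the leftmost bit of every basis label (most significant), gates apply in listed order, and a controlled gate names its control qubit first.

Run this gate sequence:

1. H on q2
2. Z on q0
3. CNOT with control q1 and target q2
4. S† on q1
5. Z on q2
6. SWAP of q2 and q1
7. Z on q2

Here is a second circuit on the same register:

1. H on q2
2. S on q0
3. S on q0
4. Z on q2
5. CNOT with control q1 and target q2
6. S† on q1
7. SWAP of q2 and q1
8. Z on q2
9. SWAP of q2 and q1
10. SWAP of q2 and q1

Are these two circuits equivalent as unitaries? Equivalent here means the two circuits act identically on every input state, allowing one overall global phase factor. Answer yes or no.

No: there is an input state on which the two circuits produce genuinely different outputs (not merely differing by a phase).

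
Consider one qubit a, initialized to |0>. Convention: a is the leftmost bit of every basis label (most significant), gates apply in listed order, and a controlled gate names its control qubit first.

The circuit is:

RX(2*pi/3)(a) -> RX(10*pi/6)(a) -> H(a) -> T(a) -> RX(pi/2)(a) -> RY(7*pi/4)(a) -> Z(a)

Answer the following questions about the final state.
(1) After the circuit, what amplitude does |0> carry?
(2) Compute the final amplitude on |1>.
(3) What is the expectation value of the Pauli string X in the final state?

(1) |0> carries amplitude -sqrt(2 - sqrt(2))/8 + sqrt(3*sqrt(2) + 6)/8 - sqrt(3*sqrt(2) + 6)*exp(3*I*pi/4)/8 - I*sqrt(sqrt(2) + 2)/8 - I*sqrt(6 - 3*sqrt(2))/8 + sqrt(2 - sqrt(2))*exp(3*I*pi/4)/8 + sqrt(6 - 3*sqrt(2))*exp(I*pi/4)/8 + sqrt(sqrt(2) + 2)*exp(I*pi/4)/8 in the final state.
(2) |1> carries amplitude sqrt(6 - 3*sqrt(2))/8 + sqrt(sqrt(2) + 2)/8 - sqrt(3*sqrt(2) + 6)*exp(I*pi/4)/8 - sqrt(sqrt(2) + 2)*exp(3*I*pi/4)/8 - sqrt(6 - 3*sqrt(2))*exp(3*I*pi/4)/8 - I*sqrt(2 - sqrt(2))/8 + sqrt(2 - sqrt(2))*exp(I*pi/4)/8 + I*sqrt(3*sqrt(2) + 6)/8 in the final state.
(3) The expectation value of X is sqrt(3)/2.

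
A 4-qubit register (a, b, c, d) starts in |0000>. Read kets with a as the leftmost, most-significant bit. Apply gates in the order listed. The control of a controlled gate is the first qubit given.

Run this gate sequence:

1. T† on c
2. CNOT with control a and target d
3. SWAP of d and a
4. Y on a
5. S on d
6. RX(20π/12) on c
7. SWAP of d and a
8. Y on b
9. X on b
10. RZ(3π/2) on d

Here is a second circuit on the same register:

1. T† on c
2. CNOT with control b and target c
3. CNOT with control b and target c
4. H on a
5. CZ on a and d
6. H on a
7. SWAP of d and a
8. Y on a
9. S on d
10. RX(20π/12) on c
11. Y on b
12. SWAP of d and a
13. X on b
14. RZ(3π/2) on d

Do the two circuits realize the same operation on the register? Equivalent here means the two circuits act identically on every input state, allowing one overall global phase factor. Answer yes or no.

No, they are not equivalent — no single phase factor reconciles the two unitaries.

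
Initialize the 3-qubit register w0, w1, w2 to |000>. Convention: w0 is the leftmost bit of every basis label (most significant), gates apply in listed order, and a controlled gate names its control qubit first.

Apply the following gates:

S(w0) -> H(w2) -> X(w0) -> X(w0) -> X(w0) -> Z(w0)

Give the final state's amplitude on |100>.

The amplitude on |100> is -sqrt(2)/2.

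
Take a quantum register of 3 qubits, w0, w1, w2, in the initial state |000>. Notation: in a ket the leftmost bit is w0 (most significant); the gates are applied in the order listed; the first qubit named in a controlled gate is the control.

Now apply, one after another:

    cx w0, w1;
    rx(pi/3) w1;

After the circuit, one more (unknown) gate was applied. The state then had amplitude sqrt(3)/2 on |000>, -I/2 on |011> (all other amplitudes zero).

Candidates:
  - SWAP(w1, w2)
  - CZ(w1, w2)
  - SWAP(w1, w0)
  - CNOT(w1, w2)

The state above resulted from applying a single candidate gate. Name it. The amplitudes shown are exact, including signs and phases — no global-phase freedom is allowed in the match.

The unique candidate consistent with the amplitudes is CNOT(w1, w2).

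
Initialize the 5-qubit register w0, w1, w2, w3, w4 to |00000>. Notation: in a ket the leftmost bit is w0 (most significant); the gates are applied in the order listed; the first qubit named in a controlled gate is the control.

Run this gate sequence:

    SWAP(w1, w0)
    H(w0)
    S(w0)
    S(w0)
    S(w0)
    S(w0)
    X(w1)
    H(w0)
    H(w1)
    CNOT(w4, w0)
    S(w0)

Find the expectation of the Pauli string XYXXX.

The observable XYXXX averages to 0. Key observation: steps 3-6 multiply out to the identity, so the circuit reduces to the remaining gates.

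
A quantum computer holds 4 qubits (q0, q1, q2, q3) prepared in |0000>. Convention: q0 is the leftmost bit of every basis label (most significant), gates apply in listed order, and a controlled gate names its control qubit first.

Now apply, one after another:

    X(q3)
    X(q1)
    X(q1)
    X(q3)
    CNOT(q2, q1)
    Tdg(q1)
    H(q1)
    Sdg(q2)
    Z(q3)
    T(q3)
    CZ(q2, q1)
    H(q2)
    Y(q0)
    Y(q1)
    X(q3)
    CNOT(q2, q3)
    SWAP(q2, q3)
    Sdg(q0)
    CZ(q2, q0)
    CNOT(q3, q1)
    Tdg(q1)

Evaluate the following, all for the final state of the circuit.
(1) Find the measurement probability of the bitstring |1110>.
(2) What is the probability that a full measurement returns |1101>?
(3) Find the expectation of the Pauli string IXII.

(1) A full measurement returns |1110> with probability 1/4.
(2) The probability of measuring |1101> is 1/4.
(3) In the final state, IXII has expectation -sqrt(2)/2.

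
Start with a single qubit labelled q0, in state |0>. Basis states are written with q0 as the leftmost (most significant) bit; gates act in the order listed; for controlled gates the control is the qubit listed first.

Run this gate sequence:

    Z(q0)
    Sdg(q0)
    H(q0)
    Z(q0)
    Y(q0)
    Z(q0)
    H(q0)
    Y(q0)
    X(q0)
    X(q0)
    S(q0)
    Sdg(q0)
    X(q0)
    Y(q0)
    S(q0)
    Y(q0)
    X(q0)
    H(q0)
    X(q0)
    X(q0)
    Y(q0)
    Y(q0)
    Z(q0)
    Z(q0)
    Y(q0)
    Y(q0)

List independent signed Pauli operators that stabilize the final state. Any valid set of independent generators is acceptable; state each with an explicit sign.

The stabilizer group can be generated by +X, among other valid generating sets. Key observation: steps 21-26 multiply out to the identity, so the circuit reduces to the remaining gates.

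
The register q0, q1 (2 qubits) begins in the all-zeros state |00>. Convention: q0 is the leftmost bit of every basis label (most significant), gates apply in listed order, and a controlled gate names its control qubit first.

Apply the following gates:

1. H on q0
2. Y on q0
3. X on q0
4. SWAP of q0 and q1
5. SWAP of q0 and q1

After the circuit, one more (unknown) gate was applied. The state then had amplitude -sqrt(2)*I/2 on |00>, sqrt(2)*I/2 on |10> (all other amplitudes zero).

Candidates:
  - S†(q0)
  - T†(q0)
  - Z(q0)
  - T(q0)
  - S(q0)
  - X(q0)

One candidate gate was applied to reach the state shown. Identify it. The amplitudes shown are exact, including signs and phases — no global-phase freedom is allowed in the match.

The applied gate was X(q0). Key observation: steps 4-5 multiply out to the identity, so the circuit reduces to the remaining gates.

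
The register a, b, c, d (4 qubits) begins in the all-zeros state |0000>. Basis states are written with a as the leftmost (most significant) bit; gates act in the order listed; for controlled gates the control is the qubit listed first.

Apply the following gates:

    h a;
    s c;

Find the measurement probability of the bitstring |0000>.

Outcome |0000> occurs with probability 1/2.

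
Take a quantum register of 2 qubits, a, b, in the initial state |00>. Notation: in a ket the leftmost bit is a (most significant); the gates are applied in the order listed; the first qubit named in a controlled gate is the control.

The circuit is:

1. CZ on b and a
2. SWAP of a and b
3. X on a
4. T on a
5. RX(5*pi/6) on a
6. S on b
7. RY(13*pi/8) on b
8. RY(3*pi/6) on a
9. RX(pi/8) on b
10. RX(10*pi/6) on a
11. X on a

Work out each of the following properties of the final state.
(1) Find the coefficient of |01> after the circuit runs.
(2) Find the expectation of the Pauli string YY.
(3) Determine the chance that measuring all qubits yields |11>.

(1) |01> carries amplitude -exp(I*pi/4)*sin(3*pi/16)*cos(pi/16)/2 - I*exp(I*pi/4)*sin(pi/16)*cos(3*pi/16)/2 - sqrt(3)*exp(I*pi/4)*sin(pi/16)*cos(3*pi/16)/4 - exp(I*pi/4)*sin(pi/16)*cos(3*pi/16)/4 + I*exp(I*pi/4)*sin(3*pi/16)*cos(pi/16)/4 + sqrt(3)*I*exp(I*pi/4)*sin(3*pi/16)*cos(pi/16)/4 in the final state.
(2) In the final state, YY has expectation 1/8 - sqrt(2)/16.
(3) Outcome |11> occurs with probability -sqrt(3)*sin(3*pi/16)**2*cos(pi/16)**2/8 - sqrt(3)*sin(pi/16)**2*cos(3*pi/16)**2/8 + sin(pi/16)**2*cos(3*pi/16)**2/2 + sin(3*pi/16)**2*cos(pi/16)**2/2.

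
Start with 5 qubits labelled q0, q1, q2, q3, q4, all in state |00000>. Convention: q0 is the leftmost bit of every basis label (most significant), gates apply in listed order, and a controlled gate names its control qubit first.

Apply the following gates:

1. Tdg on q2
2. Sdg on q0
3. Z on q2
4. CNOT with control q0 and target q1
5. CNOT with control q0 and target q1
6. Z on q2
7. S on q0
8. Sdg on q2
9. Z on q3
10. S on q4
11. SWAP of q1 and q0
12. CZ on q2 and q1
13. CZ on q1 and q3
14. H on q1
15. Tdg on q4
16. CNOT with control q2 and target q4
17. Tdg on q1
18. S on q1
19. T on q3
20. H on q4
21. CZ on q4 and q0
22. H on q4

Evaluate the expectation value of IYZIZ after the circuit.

In the final state, IYZIZ has expectation sqrt(2)/2. Key observation: steps 2-7 multiply out to the identity, so the circuit reduces to the remaining gates.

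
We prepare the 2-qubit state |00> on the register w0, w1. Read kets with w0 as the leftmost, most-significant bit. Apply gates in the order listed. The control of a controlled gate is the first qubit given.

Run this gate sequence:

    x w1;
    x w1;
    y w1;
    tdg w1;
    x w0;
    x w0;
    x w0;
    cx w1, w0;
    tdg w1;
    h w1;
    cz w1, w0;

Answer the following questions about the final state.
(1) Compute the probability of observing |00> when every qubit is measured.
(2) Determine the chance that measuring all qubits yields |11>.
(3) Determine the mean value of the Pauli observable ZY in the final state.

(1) Outcome |00> occurs with probability 1/2. Key observation: steps 6-7 multiply out to the identity, so the circuit reduces to the remaining gates.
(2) The probability of measuring |11> is 0.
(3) In the final state, ZY has expectation 0.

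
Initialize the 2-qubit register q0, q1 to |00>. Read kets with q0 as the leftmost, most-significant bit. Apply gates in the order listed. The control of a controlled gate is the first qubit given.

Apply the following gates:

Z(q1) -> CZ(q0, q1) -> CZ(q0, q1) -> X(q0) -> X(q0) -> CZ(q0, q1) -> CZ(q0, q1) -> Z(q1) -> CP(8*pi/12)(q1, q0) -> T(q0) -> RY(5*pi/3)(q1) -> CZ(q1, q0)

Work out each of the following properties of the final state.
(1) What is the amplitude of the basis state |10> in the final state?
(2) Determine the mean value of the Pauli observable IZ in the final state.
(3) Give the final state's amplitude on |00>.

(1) The final state's coefficient on |10> equals 0. Key observation: gates 1-8 undo each other exactly, leaving only the rest of the circuit to track.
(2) In the final state, IZ has expectation 1/2.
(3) |00> carries amplitude -sqrt(3)/2 in the final state.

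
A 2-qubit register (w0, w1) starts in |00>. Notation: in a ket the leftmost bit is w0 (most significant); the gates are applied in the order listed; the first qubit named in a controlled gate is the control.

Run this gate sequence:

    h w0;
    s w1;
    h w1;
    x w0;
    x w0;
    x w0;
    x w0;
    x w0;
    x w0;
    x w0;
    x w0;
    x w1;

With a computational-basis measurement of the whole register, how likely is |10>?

The probability of measuring |10> is 1/4. Key observation: the block from step 4 through step 11 cancels to the identity and can be dropped.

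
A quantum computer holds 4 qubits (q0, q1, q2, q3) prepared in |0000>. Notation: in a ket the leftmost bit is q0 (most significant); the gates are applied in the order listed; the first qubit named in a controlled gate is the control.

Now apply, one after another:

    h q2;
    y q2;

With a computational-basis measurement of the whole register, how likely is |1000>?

The probability of measuring |1000> is 0.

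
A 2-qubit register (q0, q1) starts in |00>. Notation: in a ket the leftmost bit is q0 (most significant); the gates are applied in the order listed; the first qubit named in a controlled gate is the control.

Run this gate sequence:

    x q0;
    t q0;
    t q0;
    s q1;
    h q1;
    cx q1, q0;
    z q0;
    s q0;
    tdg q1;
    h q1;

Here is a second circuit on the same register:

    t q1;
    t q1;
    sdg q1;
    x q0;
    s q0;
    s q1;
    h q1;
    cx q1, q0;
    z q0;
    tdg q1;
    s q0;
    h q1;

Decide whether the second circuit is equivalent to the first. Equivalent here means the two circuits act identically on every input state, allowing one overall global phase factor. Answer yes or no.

Yes — the two circuits implement the same unitary up to a global phase.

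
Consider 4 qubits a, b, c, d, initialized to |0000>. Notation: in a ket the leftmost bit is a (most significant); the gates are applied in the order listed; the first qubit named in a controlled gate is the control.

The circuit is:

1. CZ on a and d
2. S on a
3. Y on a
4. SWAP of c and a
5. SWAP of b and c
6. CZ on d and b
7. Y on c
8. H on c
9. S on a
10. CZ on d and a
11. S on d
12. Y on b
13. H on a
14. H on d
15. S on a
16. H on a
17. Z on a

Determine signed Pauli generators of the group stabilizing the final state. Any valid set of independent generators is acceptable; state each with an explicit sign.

The stabilizer group can be generated by +YIII, -IIXI, +IIIX, +IZII, among other valid generating sets.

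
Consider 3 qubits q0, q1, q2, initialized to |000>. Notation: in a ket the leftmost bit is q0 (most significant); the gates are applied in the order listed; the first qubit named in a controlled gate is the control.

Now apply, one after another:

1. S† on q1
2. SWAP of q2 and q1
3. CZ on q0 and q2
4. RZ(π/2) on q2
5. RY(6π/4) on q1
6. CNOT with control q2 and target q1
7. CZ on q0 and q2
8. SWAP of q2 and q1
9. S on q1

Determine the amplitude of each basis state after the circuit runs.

The resulting statevector has amplitude sqrt(2)*exp(3*I*pi/4)/2 on |000>, -sqrt(2)*exp(3*I*pi/4)/2 on |001>, and 0 on every other basis state.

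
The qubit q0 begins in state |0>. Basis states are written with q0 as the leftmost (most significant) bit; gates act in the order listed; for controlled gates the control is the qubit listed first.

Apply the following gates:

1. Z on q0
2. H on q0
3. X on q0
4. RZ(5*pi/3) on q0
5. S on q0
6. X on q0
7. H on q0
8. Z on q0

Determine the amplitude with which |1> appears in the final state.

The amplitude on |1> is -exp(I*pi/6)/2 + exp(I*pi/3)/2.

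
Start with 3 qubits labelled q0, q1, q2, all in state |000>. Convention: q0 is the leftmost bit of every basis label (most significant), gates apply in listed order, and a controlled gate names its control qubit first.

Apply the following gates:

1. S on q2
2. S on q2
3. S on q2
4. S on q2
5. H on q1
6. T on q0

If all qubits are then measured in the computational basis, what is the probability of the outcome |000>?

The probability of measuring |000> is 1/2.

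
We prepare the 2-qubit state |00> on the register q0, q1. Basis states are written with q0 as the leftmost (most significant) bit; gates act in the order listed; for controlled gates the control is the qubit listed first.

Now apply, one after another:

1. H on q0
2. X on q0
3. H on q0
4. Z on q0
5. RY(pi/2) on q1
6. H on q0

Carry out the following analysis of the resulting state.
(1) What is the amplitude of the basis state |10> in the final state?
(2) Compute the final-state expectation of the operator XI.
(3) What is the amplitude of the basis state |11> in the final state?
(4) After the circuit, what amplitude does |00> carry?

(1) The final state's coefficient on |10> equals 1/2. Key observation: steps 1-4 multiply out to the identity, so the circuit reduces to the remaining gates.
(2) In the final state, XI has expectation 1.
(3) The amplitude on |11> is 1/2.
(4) The final state's coefficient on |00> equals 1/2.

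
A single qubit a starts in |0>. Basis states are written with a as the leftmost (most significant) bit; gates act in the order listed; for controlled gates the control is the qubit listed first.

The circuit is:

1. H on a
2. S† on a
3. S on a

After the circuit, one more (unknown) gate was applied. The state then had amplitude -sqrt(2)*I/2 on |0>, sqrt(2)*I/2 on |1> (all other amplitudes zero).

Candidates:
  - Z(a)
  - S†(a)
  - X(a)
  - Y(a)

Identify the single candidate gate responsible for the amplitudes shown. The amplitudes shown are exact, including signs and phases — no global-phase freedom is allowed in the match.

It was Y(a) that produced the state shown.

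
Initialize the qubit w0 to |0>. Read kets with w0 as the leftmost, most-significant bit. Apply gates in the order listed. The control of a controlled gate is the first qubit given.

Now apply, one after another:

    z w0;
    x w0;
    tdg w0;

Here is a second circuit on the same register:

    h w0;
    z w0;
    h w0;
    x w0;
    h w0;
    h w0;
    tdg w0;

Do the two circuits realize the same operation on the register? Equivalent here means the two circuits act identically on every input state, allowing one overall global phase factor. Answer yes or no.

No, they are not equivalent — no single phase factor reconciles the two unitaries.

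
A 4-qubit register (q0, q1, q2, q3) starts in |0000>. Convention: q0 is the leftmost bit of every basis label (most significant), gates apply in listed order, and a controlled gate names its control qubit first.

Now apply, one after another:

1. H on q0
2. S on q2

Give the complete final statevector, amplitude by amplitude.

The final amplitudes are sqrt(2)/2 on |0000>, sqrt(2)/2 on |1000>, and 0 on every other basis state.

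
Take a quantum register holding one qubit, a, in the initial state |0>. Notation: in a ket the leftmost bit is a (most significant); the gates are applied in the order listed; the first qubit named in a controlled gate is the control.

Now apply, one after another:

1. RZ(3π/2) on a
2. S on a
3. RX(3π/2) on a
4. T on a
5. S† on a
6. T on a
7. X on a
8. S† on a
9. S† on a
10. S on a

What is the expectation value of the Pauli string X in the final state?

The observable X averages to -1.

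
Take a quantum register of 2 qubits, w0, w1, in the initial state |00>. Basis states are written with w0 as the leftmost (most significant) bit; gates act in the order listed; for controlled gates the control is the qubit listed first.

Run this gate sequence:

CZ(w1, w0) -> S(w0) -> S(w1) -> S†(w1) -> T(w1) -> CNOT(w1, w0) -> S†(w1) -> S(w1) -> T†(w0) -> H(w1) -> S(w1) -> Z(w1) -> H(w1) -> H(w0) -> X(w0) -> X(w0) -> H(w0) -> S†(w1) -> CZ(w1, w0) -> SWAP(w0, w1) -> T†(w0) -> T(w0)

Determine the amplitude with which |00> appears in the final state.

The amplitude on |00> is 1/2 - I/2. Key observation: gates 3-4 undo each other exactly, leaving only the rest of the circuit to track.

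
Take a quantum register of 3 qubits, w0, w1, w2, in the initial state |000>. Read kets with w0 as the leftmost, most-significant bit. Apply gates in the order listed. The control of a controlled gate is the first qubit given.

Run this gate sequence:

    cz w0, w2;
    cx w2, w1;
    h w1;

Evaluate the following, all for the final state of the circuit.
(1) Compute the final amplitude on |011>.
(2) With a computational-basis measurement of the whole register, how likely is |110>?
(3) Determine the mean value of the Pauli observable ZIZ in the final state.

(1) The amplitude on |011> is 0.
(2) The probability of measuring |110> is 0.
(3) The expectation value of ZIZ is 1.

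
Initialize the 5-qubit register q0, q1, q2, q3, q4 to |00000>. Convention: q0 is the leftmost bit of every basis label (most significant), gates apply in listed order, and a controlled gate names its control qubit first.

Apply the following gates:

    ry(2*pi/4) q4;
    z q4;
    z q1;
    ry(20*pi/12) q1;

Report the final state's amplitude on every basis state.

After the circuit, the state carries amplitude -sqrt(6)/4 on |00000>, sqrt(6)/4 on |00001>, sqrt(2)/4 on |01000>, -sqrt(2)/4 on |01001>, and 0 on every other basis state.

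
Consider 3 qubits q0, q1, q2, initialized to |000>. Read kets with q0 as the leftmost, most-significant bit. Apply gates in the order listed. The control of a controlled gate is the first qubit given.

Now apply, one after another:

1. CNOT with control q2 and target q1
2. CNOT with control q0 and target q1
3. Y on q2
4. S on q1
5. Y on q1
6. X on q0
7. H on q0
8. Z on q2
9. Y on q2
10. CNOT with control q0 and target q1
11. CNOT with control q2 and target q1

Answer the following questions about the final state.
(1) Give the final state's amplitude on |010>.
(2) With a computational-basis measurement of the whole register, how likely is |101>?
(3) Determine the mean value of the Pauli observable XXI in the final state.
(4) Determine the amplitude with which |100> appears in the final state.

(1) The amplitude on |010> is -sqrt(2)*I/2.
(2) The probability of measuring |101> is 0.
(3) The expectation value of XXI is -1.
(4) The amplitude on |100> is sqrt(2)*I/2.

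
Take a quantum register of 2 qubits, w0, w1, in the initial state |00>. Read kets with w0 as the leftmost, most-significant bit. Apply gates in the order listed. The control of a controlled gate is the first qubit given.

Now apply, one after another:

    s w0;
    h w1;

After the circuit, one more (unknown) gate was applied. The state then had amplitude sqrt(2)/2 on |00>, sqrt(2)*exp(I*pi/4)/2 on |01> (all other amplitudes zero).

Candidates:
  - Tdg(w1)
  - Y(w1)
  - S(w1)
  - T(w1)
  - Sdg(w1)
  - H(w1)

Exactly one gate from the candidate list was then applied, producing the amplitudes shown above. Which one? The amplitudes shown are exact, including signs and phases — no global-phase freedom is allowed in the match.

The unique candidate consistent with the amplitudes is T(w1).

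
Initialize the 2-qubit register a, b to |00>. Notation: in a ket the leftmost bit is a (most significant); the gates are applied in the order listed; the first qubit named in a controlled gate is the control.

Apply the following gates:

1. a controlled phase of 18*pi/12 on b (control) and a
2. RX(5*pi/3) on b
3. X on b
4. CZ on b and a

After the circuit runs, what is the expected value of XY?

In the final state, XY has expectation 0.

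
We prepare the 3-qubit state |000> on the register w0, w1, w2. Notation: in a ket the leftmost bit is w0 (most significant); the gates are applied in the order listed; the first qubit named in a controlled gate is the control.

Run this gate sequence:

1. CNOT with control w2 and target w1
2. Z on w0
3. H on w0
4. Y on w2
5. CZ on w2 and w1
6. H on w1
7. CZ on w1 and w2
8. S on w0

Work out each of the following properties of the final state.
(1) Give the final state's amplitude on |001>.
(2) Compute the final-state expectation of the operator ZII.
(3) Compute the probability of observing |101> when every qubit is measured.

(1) The amplitude on |001> is I/2.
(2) The observable ZII averages to 0.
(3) A full measurement returns |101> with probability 1/4.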